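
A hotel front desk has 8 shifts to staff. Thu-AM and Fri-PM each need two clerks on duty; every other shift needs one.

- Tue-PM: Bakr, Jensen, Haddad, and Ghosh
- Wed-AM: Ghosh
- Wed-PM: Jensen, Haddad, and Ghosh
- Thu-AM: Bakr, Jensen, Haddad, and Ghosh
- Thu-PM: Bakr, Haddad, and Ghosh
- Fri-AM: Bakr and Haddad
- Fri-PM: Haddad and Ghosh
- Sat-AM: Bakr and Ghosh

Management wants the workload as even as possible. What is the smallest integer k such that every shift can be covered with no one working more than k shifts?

3

With 4 clerks and 10 worker-slots to fill, someone must work at least ⌈10/4⌉ = 3 shifts, so k ≥ 3.
k = 3 works: Tue-PM→Jensen, Wed-AM→Ghosh, Wed-PM→Jensen, Thu-AM→Jensen+Haddad, Thu-PM→Bakr, Fri-AM→Bakr, Fri-PM→Haddad+Ghosh, Sat-AM→Bakr.
Loads: Bakr 3, Jensen 3, Haddad 2, Ghosh 2 — all ≤ 3.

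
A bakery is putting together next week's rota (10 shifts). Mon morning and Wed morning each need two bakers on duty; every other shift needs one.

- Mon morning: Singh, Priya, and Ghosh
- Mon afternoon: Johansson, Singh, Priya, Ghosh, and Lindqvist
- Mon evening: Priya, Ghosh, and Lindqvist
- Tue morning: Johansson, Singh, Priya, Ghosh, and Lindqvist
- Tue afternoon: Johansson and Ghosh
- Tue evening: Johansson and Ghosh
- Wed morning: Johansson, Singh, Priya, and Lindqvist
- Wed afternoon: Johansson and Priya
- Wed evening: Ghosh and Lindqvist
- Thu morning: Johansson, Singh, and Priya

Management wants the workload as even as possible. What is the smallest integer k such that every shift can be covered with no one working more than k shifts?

3

With 5 bakers and 12 worker-slots to fill, someone must work at least ⌈12/5⌉ = 3 shifts, so k ≥ 3.
k = 3 works: Mon morning→Singh+Priya, Mon afternoon→Singh, Mon evening→Priya, Tue morning→Ghosh, Tue afternoon→Johansson, Tue evening→Johansson, Wed morning→Priya+Lindqvist, Wed afternoon→Johansson, Wed evening→Ghosh, Thu morning→Singh.
Loads: Johansson 3, Singh 3, Priya 3, Ghosh 2, Lindqvist 1 — all ≤ 3.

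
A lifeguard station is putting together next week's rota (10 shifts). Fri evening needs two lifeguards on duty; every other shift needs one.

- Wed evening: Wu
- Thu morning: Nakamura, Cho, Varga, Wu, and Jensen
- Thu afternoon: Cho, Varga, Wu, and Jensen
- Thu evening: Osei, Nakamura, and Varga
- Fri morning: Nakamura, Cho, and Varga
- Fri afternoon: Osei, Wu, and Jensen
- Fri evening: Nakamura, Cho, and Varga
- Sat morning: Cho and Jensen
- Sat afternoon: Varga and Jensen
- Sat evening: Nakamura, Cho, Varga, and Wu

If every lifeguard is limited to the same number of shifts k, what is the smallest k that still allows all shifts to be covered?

2

With 6 lifeguards and 11 worker-slots to fill, someone must work at least ⌈11/6⌉ = 2 shifts, so k ≥ 2.
k = 2 works: Wed evening→Wu, Thu morning→Jensen, Thu afternoon→Varga, Thu evening→Osei, Fri morning→Nakamura, Fri afternoon→Osei, Fri evening→Nakamura+Cho, Sat morning→Cho, Sat afternoon→Varga, Sat evening→Wu.
Loads: Osei 2, Nakamura 2, Cho 2, Varga 2, Wu 2, Jensen 1 — all ≤ 2.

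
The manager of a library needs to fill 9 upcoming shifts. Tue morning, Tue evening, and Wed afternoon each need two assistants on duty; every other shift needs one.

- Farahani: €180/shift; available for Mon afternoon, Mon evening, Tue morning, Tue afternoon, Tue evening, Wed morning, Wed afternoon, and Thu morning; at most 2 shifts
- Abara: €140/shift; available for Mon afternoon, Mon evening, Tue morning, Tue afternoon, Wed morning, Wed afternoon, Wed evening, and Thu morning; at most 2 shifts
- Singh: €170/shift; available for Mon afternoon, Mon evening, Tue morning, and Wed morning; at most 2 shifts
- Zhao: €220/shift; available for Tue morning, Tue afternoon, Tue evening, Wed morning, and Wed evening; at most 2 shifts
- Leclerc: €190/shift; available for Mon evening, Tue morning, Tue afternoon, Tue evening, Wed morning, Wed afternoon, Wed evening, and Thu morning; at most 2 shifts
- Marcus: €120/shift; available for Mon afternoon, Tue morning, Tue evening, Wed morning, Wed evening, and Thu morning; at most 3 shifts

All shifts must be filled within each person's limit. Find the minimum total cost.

€1940

Picking the cheapest available assistant for each shift independently would cost €1640, but that ignores the shift limits.
An optimal schedule: Mon afternoon→Marcus, Mon evening→Abara, Tue morning→Singh+Leclerc, Tue afternoon→Farahani, Tue evening→Leclerc+Zhao, Wed morning→Singh, Wed afternoon→Abara+Farahani, Wed evening→Marcus, Thu morning→Marcus.
Total: 120 + 140 + 170 + 190 + 180 + 190 + 220 + 170 + 140 + 180 + 120 + 120 = €1940.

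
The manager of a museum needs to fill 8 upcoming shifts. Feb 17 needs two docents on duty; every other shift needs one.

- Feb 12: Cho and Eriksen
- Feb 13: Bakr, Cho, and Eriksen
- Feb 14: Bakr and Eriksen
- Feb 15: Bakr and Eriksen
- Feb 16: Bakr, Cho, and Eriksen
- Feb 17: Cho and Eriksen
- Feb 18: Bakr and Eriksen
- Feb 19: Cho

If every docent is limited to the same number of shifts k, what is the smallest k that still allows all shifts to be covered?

3

With 3 docents and 9 worker-slots to fill, someone must work at least ⌈9/3⌉ = 3 shifts, so k ≥ 3.
k = 3 works: Feb 12→Cho, Feb 13→Eriksen, Feb 14→Bakr, Feb 15→Bakr, Feb 16→Eriksen, Feb 17→Cho+Eriksen, Feb 18→Bakr, Feb 19→Cho.
Loads: Bakr 3, Cho 3, Eriksen 3 — all ≤ 3.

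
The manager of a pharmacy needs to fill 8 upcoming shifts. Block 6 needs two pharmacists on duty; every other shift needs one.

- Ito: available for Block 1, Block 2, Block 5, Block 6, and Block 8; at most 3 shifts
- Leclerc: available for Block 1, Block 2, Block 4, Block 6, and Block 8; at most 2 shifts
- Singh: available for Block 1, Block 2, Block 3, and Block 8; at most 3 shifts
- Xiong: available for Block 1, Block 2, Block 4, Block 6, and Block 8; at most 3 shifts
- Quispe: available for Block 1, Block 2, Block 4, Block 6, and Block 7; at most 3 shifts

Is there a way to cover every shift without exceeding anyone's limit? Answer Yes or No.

Block 3 can only be covered by Singh, so that assignment is forced.
Block 5 can only be covered by Ito, so that assignment is forced.
Block 7 can only be covered by Quispe, so that assignment is forced.
One valid schedule: Block 1→Ito, Block 2→Leclerc, Block 3→Singh, Block 4→Leclerc, Block 5→Ito, Block 6→Xiong+Quispe, Block 7→Quispe, Block 8→Ito.
Loads: Ito 3/3, Leclerc 2/2, Singh 1/3, Xiong 1/3, Quispe 2/3 — all within limits.

Yes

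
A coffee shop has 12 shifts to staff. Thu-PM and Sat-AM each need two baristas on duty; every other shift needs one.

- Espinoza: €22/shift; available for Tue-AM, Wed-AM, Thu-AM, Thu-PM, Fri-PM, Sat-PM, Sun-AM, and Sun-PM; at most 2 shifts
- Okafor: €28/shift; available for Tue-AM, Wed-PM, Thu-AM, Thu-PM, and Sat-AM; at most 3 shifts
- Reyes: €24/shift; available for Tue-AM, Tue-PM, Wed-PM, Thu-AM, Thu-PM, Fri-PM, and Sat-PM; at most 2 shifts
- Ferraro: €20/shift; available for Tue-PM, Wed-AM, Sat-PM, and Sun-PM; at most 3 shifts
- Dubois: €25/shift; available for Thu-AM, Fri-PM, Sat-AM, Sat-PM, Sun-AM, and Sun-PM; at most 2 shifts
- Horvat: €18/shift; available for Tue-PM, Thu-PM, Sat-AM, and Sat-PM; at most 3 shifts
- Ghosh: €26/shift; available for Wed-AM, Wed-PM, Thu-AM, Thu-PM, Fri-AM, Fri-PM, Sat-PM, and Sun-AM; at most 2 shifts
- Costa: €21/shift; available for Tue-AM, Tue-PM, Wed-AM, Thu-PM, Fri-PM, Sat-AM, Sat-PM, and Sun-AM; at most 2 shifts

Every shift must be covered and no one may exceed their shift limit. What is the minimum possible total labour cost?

€299

Fri-AM can only be covered by Ghosh, so that assignment is forced.
Picking the cheapest available barista for each shift independently would cost €289, but that ignores the shift limits.
An optimal schedule: Tue-AM→Costa, Tue-PM→Horvat, Wed-AM→Ferraro, Wed-PM→Reyes, Thu-AM→Espinoza, Thu-PM→Horvat+Reyes, Fri-AM→Ghosh, Fri-PM→Espinoza, Sat-AM→Horvat+Dubois, Sat-PM→Ferraro, Sun-AM→Costa, Sun-PM→Ferraro.
Total: 21 + 18 + 20 + 24 + 22 + 18 + 24 + 26 + 22 + 18 + 25 + 20 + 21 + 20 = €299.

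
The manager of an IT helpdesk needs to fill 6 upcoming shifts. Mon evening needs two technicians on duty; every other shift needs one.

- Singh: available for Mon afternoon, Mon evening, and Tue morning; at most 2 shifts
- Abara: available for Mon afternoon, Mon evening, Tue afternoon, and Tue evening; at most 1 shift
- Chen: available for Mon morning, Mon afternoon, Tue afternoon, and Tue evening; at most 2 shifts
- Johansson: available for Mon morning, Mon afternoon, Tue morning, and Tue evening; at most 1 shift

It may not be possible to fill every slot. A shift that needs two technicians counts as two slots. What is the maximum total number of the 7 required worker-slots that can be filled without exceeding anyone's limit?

Total capacity across all technicians is 2+1+2+1 = 6, and 7 slots are needed, so at most 6 can be filled.
An assignment achieving 6: Mon morning→Chen, Mon evening→Singh+Abara, Tue morning→Singh, Tue afternoon→Chen, Tue evening→Johansson.
Loads: Singh 2/2, Abara 1/1, Chen 2/2, Johansson 1/1.

6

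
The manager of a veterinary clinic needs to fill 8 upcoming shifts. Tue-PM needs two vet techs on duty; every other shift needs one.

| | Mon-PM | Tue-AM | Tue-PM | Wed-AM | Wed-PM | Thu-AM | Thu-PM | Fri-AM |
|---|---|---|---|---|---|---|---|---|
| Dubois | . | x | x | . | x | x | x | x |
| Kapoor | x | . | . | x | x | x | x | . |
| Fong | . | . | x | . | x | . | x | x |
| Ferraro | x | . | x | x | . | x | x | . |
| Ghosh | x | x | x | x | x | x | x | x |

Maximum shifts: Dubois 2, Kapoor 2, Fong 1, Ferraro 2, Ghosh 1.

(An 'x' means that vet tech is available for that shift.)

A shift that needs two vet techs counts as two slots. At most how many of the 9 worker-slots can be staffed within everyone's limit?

Total capacity across all vet techs is 2+2+1+2+1 = 8, and 9 slots are needed, so at most 8 can be filled.
An assignment achieving 8: Mon-PM→Kapoor, Tue-AM→Dubois, Tue-PM→Fong+Ferraro, Wed-AM→Kapoor, Wed-PM→Ghosh, Thu-AM→Ferraro, Fri-AM→Dubois.
Loads: Dubois 2/2, Kapoor 2/2, Fong 1/1, Ferraro 2/2, Ghosh 1/1.

8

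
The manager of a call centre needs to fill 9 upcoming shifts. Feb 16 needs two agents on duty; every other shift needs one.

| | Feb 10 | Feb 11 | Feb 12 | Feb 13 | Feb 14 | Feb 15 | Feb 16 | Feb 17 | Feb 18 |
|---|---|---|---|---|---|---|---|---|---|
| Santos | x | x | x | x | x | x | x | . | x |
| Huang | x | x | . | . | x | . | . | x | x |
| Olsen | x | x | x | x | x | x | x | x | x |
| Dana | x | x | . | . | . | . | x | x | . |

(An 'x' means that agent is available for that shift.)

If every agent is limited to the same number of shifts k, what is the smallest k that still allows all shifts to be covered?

With 4 agents and 10 worker-slots to fill, someone must work at least ⌈10/4⌉ = 3 shifts, so k ≥ 3.
k = 3 works: Feb 10→Olsen, Feb 11→Olsen, Feb 12→Santos, Feb 13→Santos, Feb 14→Huang, Feb 15→Santos, Feb 16→Olsen+Dana, Feb 17→Huang, Feb 18→Huang.
Loads: Santos 3, Huang 3, Olsen 3, Dana 1 — all ≤ 3.

3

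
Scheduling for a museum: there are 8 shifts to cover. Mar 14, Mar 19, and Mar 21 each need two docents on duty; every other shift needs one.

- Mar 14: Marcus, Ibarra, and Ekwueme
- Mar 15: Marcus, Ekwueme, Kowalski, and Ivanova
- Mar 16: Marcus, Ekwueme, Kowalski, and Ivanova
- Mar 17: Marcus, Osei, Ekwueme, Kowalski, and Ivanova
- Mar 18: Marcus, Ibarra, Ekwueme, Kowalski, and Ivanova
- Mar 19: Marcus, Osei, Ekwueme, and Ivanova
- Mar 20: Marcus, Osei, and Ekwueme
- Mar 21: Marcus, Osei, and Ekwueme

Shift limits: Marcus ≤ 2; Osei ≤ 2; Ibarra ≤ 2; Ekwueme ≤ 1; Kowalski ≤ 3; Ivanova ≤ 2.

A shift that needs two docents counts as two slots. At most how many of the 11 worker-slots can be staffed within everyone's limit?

11

Total capacity across all docents is 2+2+2+1+3+2 = 12, and 11 slots are needed, so at most 11 can be filled.
An assignment achieving 11: Mar 14→Marcus+Ibarra, Mar 15→Kowalski, Mar 16→Kowalski, Mar 17→Kowalski, Mar 18→Ibarra, Mar 19→Osei+Ivanova, Mar 20→Marcus, Mar 21→Osei+Ekwueme.
Loads: Marcus 2/2, Osei 2/2, Ibarra 2/2, Ekwueme 1/1, Kowalski 3/3, Ivanova 1/2.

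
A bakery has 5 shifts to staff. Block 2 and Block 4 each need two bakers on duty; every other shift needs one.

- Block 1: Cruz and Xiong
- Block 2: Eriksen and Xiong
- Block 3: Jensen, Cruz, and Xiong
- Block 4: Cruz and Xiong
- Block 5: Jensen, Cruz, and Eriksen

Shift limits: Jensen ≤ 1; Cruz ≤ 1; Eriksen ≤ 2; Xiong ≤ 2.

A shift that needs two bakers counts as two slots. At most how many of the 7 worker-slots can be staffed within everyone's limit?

6

Total capacity across all bakers is 1+1+2+2 = 6, and 7 slots are needed, so at most 6 can be filled.
An assignment achieving 6: Block 1→Cruz, Block 2→Eriksen+Xiong, Block 3→Jensen, Block 4→Xiong, Block 5→Eriksen.
Loads: Jensen 1/1, Cruz 1/1, Eriksen 2/2, Xiong 2/2.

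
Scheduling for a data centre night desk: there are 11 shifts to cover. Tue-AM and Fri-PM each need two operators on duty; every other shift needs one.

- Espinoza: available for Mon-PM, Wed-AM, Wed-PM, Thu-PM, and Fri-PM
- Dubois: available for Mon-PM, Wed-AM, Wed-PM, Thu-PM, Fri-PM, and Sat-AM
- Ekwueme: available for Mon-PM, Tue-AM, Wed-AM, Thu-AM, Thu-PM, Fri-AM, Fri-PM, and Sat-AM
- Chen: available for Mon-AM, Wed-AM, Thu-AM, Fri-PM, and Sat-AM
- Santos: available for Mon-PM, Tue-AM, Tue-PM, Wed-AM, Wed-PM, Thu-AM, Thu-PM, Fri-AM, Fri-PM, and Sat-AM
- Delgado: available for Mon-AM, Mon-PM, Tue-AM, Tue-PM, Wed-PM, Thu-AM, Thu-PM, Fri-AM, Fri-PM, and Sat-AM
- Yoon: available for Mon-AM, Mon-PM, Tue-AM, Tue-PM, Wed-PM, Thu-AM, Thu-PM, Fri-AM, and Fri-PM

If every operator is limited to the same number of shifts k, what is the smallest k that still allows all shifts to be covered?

2

With 7 operators and 13 worker-slots to fill, someone must work at least ⌈13/7⌉ = 2 shifts, so k ≥ 2.
k = 2 works: Mon-AM→Chen, Mon-PM→Dubois, Tue-AM→Santos+Delgado, Tue-PM→Santos, Wed-AM→Espinoza, Wed-PM→Espinoza, Thu-AM→Ekwueme, Thu-PM→Delgado, Fri-AM→Ekwueme, Fri-PM→Chen+Yoon, Sat-AM→Dubois.
Loads: Espinoza 2, Dubois 2, Ekwueme 2, Chen 2, Santos 2, Delgado 2, Yoon 1 — all ≤ 2.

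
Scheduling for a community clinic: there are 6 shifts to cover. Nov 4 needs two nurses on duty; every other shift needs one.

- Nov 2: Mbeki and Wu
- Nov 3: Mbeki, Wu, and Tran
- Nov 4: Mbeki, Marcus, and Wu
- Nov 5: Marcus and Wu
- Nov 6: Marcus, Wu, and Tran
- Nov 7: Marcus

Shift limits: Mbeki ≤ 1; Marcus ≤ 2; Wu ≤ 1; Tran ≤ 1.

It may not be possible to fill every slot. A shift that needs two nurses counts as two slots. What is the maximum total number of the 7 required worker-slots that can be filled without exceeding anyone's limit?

Total capacity across all nurses is 1+2+1+1 = 5, and 7 slots are needed, so at most 5 can be filled.
An assignment achieving 5: Nov 2→Mbeki, Nov 3→Wu, Nov 5→Marcus, Nov 6→Tran, Nov 7→Marcus.
Loads: Mbeki 1/1, Marcus 2/2, Wu 1/1, Tran 1/1.

5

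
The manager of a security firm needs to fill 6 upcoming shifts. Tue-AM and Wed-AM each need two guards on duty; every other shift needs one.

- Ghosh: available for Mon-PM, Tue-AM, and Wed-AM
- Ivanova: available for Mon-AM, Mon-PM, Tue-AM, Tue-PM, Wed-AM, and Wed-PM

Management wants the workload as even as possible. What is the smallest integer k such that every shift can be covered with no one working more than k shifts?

With 2 guards and 8 worker-slots to fill, someone must work at least ⌈8/2⌉ = 4 shifts, so k ≥ 4.
k = 4 fails: Shifts {Mon-AM, Tue-AM, Tue-PM, Wed-AM, Wed-PM} need 7 worker-slots in total, but the guards available for any of those shifts (Ghosh and Ivanova) can supply at most 6 among them. So no valid schedule exists.
k = 5 works: Mon-AM→Ivanova, Mon-PM→Ghosh, Tue-AM→Ghosh+Ivanova, Tue-PM→Ivanova, Wed-AM→Ghosh+Ivanova, Wed-PM→Ivanova.
Loads: Ghosh 3, Ivanova 5 — all ≤ 5.

5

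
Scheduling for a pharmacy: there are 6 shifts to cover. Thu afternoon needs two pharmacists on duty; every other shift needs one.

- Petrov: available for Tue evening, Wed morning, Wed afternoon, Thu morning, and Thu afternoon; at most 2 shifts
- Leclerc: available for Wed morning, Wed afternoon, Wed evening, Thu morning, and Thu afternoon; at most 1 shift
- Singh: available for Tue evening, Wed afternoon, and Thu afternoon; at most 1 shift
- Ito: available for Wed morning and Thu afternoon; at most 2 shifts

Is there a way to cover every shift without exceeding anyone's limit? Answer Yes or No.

Shifts {Tue evening, Wed afternoon, Wed evening, Thu morning, Thu afternoon} need 6 worker-slots in total, but the pharmacists available for any of those shifts (Petrov, Leclerc, Singh, and Ito) can supply at most 5 among them. So no valid schedule exists.

No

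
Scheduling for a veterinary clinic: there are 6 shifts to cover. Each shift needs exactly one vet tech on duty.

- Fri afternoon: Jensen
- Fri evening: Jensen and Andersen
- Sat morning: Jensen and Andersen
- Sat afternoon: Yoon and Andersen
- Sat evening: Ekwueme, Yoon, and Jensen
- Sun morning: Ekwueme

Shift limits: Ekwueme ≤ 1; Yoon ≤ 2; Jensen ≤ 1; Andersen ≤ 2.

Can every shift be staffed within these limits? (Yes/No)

Yes

Fri afternoon can only be covered by Jensen, so that assignment is forced.
Sun morning can only be covered by Ekwueme, so that assignment is forced.
One valid schedule: Fri afternoon→Jensen, Fri evening→Andersen, Sat morning→Andersen, Sat afternoon→Yoon, Sat evening→Yoon, Sun morning→Ekwueme.
Loads: Ekwueme 1/1, Yoon 2/2, Jensen 1/1, Andersen 2/2 — all within limits.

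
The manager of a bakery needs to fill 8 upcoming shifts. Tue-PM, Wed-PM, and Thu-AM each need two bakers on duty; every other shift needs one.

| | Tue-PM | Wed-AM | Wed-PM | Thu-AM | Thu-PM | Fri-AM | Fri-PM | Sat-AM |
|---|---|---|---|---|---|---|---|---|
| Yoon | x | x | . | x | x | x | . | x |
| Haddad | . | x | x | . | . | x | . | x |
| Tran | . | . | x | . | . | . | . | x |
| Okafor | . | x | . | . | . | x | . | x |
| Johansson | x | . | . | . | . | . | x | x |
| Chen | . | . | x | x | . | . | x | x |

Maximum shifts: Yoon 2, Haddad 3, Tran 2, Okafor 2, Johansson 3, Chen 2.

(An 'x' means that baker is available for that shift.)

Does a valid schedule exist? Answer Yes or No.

Total capacity is 14 and 11 slots are needed, so capacity alone doesn't rule it out.
Shifts {Tue-PM, Thu-AM, Thu-PM} need 5 worker-slots in total, but the bakers available for any of those shifts (Yoon, Johansson, and Chen) can supply at most 4 among them. So no valid schedule exists.

No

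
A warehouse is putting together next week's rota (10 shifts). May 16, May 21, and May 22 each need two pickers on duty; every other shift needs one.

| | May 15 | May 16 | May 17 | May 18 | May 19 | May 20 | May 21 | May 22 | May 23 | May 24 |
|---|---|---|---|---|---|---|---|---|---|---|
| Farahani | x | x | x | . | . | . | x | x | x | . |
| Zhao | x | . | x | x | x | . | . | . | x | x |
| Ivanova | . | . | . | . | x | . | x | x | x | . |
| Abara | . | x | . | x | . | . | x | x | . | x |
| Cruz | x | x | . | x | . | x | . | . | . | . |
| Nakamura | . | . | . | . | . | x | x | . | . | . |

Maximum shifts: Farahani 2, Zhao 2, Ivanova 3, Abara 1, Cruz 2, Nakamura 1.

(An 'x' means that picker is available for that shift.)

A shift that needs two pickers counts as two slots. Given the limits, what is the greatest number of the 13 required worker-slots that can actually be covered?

Total capacity across all pickers is 2+2+3+1+2+1 = 11, and 13 slots are needed, so at most 11 can be filled.
An assignment achieving 11: May 15→Farahani, May 16→Abara+Cruz, May 17→Farahani, May 19→Zhao, May 20→Cruz, May 21→Ivanova+Nakamura, May 22→Ivanova, May 23→Ivanova, May 24→Zhao.
Loads: Farahani 2/2, Zhao 2/2, Ivanova 3/3, Abara 1/1, Cruz 2/2, Nakamura 1/1.

11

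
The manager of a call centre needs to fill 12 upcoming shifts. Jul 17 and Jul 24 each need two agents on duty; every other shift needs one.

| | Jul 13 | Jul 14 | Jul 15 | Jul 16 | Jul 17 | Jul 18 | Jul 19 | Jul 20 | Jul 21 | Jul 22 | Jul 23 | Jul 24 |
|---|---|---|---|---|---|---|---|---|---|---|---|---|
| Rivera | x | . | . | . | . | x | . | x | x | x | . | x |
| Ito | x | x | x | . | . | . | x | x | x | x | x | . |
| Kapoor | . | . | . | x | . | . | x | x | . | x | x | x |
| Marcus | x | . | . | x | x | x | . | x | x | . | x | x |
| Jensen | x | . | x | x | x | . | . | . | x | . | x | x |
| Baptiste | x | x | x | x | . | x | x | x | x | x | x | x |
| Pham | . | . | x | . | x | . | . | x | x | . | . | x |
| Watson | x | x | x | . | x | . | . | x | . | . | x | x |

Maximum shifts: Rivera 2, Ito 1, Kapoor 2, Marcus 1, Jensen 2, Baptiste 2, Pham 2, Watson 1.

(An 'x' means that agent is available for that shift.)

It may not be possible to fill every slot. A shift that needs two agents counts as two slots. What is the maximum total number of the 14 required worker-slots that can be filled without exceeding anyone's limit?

13

Total capacity across all agents is 2+1+2+1+2+2+2+1 = 13, and 14 slots are needed, so at most 13 can be filled.
An assignment achieving 13: Jul 13→Baptiste, Jul 14→Ito, Jul 15→Jensen, Jul 16→Kapoor, Jul 17→Marcus+Jensen, Jul 18→Rivera, Jul 19→Kapoor, Jul 20→Pham, Jul 21→Baptiste, Jul 22→Rivera, Jul 23→Watson, Jul 24→Pham.
Loads: Rivera 2/2, Ito 1/1, Kapoor 2/2, Marcus 1/1, Jensen 2/2, Baptiste 2/2, Pham 2/2, Watson 1/1.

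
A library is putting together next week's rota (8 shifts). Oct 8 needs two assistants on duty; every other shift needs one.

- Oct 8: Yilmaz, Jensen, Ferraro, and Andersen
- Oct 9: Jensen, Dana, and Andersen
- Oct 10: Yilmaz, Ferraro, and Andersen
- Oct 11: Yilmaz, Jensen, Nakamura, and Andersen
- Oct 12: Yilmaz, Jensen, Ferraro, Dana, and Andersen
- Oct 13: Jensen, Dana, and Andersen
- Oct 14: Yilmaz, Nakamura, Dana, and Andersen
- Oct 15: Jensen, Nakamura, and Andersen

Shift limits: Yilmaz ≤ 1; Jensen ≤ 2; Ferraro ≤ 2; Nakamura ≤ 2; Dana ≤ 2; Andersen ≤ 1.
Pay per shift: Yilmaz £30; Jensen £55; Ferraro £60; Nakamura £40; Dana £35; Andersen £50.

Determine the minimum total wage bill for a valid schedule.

£400

Picking the cheapest available assistant for each shift independently would cost £310, but that ignores the shift limits.
An optimal schedule: Oct 8→Jensen+Ferraro, Oct 9→Dana, Oct 10→Yilmaz, Oct 11→Nakamura, Oct 12→Jensen, Oct 13→Dana, Oct 14→Andersen, Oct 15→Nakamura.
Total: 55 + 60 + 35 + 30 + 40 + 55 + 35 + 50 + 40 = £400.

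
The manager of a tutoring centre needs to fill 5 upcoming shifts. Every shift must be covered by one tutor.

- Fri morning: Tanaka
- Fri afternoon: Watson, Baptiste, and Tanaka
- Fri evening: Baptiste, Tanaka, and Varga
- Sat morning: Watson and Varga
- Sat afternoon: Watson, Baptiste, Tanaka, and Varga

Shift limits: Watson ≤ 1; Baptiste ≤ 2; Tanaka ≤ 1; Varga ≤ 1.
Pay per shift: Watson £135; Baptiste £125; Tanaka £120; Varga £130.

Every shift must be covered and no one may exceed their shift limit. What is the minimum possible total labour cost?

Fri morning can only be covered by Tanaka, so that assignment is forced.
Picking the cheapest available tutor for each shift independently would cost £610, but that ignores the shift limits.
An optimal schedule: Fri morning→Tanaka, Fri afternoon→Baptiste, Fri evening→Baptiste, Sat morning→Watson, Sat afternoon→Varga.
Total: 120 + 125 + 125 + 135 + 130 = £635.

£635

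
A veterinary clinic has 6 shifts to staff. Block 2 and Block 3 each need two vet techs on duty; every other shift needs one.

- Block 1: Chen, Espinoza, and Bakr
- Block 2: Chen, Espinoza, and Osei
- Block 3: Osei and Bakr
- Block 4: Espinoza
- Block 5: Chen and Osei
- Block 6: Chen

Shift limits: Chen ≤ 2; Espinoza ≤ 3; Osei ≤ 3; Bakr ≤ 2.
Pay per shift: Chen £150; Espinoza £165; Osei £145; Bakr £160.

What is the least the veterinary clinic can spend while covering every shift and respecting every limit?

Block 3 can only be covered by Osei and Bakr, so that assignment is forced.
Block 4 can only be covered by Espinoza, so that assignment is forced.
Block 6 can only be covered by Chen, so that assignment is forced.
Picking the cheapest available vet tech for each shift independently would cost £1210, but that ignores the shift limits.
An optimal schedule: Block 1→Bakr, Block 2→Osei+Chen, Block 3→Osei+Bakr, Block 4→Espinoza, Block 5→Osei, Block 6→Chen.
Total: 160 + 145 + 150 + 145 + 160 + 165 + 145 + 150 = £1220.

£1220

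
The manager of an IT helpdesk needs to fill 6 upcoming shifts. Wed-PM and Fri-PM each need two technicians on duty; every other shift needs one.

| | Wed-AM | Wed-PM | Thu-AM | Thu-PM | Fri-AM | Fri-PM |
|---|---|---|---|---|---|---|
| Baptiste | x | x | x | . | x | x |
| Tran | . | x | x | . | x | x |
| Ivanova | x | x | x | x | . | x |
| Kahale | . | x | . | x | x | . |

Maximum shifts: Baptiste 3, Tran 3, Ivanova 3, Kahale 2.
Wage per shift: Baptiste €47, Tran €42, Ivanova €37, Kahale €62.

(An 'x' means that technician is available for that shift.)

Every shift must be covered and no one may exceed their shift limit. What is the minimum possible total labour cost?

€331

Picking the cheapest available technician for each shift independently would cost €311, but that ignores the shift limits.
An optimal schedule: Wed-AM→Ivanova, Wed-PM→Tran+Baptiste, Thu-AM→Ivanova, Thu-PM→Ivanova, Fri-AM→Tran, Fri-PM→Tran+Baptiste.
Total: 37 + 42 + 47 + 37 + 37 + 42 + 42 + 47 = €331.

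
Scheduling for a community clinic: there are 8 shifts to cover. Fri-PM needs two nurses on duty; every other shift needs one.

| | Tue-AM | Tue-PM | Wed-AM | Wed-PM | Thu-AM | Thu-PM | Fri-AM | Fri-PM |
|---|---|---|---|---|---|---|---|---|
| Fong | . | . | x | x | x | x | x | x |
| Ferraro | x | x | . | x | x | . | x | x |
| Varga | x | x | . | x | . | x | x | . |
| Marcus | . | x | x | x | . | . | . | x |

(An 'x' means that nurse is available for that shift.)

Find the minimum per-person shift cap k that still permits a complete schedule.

With 4 nurses and 9 worker-slots to fill, someone must work at least ⌈9/4⌉ = 3 shifts, so k ≥ 3.
k = 3 works: Tue-AM→Ferraro, Tue-PM→Ferraro, Wed-AM→Fong, Wed-PM→Varga, Thu-AM→Fong, Thu-PM→Fong, Fri-AM→Varga, Fri-PM→Ferraro+Marcus.
Loads: Fong 3, Ferraro 3, Varga 2, Marcus 1 — all ≤ 3.

3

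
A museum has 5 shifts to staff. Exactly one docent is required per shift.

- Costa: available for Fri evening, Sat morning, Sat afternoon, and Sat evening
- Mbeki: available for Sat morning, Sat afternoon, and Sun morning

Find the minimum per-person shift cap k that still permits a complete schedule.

With 2 docents and 5 worker-slots to fill, someone must work at least ⌈5/2⌉ = 3 shifts, so k ≥ 3.
k = 3 works: Fri evening→Costa, Sat morning→Costa, Sat afternoon→Mbeki, Sat evening→Costa, Sun morning→Mbeki.
Loads: Costa 3, Mbeki 2 — all ≤ 3.

3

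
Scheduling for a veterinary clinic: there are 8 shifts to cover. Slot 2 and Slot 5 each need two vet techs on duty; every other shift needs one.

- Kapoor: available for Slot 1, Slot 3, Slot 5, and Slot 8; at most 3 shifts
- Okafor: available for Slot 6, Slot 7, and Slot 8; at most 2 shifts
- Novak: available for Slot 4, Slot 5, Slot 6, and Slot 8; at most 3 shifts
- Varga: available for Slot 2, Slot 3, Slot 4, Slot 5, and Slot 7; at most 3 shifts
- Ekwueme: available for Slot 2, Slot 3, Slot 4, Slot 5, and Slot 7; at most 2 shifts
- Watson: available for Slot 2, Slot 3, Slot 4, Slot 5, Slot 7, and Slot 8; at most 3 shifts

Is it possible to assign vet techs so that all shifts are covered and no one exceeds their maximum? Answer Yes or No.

Yes

Slot 1 can only be covered by Kapoor, so that assignment is forced.
One valid schedule: Slot 1→Kapoor, Slot 2→Varga+Ekwueme, Slot 3→Kapoor, Slot 4→Novak, Slot 5→Novak+Varga, Slot 6→Okafor, Slot 7→Okafor, Slot 8→Kapoor.
Loads: Kapoor 3/3, Okafor 2/2, Novak 2/3, Varga 2/3, Ekwueme 1/2, Watson 0/3 — all within limits.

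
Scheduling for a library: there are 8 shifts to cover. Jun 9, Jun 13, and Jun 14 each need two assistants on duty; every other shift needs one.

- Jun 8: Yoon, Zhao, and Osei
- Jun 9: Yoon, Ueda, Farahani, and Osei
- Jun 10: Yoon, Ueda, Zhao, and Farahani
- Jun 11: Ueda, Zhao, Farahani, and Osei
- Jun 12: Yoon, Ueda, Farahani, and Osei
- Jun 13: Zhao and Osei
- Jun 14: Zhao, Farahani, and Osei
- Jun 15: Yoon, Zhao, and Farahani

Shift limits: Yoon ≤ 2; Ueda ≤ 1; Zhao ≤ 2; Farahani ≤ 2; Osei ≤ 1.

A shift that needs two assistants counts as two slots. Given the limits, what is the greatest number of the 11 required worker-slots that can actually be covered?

Total capacity across all assistants is 2+1+2+2+1 = 8, and 11 slots are needed, so at most 8 can be filled.
An assignment achieving 8: Jun 8→Yoon, Jun 9→Ueda+Farahani, Jun 13→Zhao+Osei, Jun 14→Zhao+Farahani, Jun 15→Yoon.
Loads: Yoon 2/2, Ueda 1/1, Zhao 2/2, Farahani 2/2, Osei 1/1.

8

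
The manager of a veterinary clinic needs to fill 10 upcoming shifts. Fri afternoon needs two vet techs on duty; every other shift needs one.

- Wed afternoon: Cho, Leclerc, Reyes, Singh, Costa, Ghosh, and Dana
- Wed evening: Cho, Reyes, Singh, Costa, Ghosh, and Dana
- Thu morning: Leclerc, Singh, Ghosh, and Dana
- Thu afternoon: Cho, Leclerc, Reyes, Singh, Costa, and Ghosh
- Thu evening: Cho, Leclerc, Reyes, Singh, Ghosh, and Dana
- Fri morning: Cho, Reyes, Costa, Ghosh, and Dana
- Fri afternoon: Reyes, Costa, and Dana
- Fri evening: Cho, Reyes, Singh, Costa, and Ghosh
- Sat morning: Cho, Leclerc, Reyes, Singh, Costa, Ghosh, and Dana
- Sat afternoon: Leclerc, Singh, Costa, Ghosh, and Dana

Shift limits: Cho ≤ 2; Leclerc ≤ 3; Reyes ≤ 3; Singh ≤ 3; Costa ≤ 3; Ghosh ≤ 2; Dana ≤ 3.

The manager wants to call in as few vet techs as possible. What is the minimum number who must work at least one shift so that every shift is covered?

4

11 slots to fill and no one can take more than 3, so at least ⌈11/3⌉ = 4 vet techs are needed.
Cho, Leclerc, Reyes, and Costa alone can cover everything: Wed afternoon→Leclerc, Wed evening→Cho, Thu morning→Leclerc, Thu afternoon→Costa, Thu evening→Cho, Fri morning→Reyes, Fri afternoon→Reyes+Costa, Fri evening→Reyes, Sat morning→Costa, Sat afternoon→Leclerc.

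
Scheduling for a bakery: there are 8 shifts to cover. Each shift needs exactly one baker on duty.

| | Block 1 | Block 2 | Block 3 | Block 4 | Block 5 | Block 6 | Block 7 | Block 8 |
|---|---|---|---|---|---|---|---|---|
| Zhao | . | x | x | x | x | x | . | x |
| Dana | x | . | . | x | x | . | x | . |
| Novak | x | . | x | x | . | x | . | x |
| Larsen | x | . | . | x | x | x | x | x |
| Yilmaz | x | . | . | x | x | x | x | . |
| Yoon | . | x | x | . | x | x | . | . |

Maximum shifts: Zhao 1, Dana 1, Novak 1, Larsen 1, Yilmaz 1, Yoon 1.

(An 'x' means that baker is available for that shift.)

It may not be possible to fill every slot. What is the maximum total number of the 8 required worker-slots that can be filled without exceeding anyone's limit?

6

Total capacity across all bakers is 1+1+1+1+1+1 = 6, and 8 slots are needed, so at most 6 can be filled.
An assignment achieving 6: Block 1→Yilmaz, Block 2→Zhao, Block 3→Novak, Block 5→Yoon, Block 7→Dana, Block 8→Larsen.
Loads: Zhao 1/1, Dana 1/1, Novak 1/1, Larsen 1/1, Yilmaz 1/1, Yoon 1/1.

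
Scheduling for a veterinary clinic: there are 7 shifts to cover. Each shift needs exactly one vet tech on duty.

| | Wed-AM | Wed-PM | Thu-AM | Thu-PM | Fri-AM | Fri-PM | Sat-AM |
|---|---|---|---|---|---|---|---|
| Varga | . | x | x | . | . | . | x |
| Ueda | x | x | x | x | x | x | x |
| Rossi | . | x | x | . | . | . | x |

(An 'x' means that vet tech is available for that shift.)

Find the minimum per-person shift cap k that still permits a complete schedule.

4

With 3 vet techs and 7 worker-slots to fill, someone must work at least ⌈7/3⌉ = 3 shifts, so k ≥ 3.
k = 3 fails: Shifts {Wed-AM, Thu-PM, Fri-AM, Fri-PM} need 4 worker-slots in total, but the vet techs available for any of those shifts (Ueda) can supply at most 3 among them. So no valid schedule exists.
k = 4 works: Wed-AM→Ueda, Wed-PM→Varga, Thu-AM→Varga, Thu-PM→Ueda, Fri-AM→Ueda, Fri-PM→Ueda, Sat-AM→Varga.
Loads: Varga 3, Ueda 4, Rossi 0 — all ≤ 4.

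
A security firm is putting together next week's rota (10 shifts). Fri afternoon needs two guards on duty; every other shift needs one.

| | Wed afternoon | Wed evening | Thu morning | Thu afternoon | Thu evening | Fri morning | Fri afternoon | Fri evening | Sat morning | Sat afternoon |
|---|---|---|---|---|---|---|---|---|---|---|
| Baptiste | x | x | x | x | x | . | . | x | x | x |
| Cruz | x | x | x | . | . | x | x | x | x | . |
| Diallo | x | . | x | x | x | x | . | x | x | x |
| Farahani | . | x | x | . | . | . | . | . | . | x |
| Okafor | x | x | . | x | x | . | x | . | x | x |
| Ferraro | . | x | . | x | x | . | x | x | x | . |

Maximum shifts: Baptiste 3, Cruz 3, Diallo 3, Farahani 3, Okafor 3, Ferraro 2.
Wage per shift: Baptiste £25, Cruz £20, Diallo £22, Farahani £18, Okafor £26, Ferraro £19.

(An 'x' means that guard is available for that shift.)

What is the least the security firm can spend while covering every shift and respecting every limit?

Picking the cheapest available guard for each shift independently would cost £209, but that ignores the shift limits.
An optimal schedule: Wed afternoon→Cruz, Wed evening→Farahani, Thu morning→Farahani, Thu afternoon→Ferraro, Thu evening→Diallo, Fri morning→Cruz, Fri afternoon→Ferraro+Cruz, Fri evening→Diallo, Sat morning→Diallo, Sat afternoon→Farahani.
Total: 20 + 18 + 18 + 19 + 22 + 20 + 19 + 20 + 22 + 22 + 18 = £218.

£218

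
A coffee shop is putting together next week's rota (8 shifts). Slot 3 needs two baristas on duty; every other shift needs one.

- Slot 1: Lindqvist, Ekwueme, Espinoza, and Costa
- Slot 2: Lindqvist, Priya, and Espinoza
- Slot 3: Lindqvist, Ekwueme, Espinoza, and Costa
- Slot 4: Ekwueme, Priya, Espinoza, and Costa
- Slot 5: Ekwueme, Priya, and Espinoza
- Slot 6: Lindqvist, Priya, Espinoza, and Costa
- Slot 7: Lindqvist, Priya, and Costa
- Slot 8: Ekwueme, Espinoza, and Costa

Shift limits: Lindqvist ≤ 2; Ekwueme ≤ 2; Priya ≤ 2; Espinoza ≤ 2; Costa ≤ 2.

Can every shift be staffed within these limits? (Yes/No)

Yes

One valid schedule: Slot 1→Espinoza, Slot 2→Lindqvist, Slot 3→Espinoza+Costa, Slot 4→Priya, Slot 5→Ekwueme, Slot 6→Priya, Slot 7→Lindqvist, Slot 8→Ekwueme.
Loads: Lindqvist 2/2, Ekwueme 2/2, Priya 2/2, Espinoza 2/2, Costa 1/2 — all within limits.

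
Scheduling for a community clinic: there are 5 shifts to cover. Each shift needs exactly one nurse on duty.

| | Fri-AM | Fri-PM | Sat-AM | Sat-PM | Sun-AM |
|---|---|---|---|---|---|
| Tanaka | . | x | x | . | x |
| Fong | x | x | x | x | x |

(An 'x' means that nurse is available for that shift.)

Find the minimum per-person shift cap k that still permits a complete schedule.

3

With 2 nurses and 5 worker-slots to fill, someone must work at least ⌈5/2⌉ = 3 shifts, so k ≥ 3.
k = 3 works: Fri-AM→Fong, Fri-PM→Tanaka, Sat-AM→Tanaka, Sat-PM→Fong, Sun-AM→Tanaka.
Loads: Tanaka 3, Fong 2 — all ≤ 3.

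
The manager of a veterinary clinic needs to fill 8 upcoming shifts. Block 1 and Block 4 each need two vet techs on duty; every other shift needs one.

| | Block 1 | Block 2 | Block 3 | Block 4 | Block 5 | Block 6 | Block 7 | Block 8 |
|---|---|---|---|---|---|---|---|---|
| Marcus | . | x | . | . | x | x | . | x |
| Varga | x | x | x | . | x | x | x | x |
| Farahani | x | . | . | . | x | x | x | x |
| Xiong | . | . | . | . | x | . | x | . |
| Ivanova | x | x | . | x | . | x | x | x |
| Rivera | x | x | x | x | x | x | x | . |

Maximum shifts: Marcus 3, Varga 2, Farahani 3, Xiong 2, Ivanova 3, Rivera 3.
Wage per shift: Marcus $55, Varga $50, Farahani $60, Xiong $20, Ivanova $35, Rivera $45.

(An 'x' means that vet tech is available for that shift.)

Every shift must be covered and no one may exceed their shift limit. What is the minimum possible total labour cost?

$380

Block 4 can only be covered by Ivanova and Rivera, so that assignment is forced.
Picking the cheapest available vet tech for each shift independently would cost $350, but that ignores the shift limits.
An optimal schedule: Block 1→Rivera+Varga, Block 2→Ivanova, Block 3→Rivera, Block 4→Ivanova+Rivera, Block 5→Xiong, Block 6→Varga, Block 7→Xiong, Block 8→Ivanova.
Total: 45 + 50 + 35 + 45 + 35 + 45 + 20 + 50 + 20 + 35 = $380.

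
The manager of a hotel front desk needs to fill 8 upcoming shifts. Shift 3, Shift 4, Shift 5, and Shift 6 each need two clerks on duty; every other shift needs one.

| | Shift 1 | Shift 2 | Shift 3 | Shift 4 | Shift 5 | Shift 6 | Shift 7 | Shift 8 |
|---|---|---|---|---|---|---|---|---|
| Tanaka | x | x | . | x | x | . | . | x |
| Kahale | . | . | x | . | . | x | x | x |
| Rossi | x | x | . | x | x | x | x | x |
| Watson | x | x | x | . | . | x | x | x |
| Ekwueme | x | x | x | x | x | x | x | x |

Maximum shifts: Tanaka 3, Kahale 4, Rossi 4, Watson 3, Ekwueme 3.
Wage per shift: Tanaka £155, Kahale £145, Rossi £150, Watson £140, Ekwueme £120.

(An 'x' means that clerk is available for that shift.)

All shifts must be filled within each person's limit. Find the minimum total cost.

Picking the cheapest available clerk for each shift independently would cost £1540, but that ignores the shift limits.
An optimal schedule: Shift 1→Watson, Shift 2→Watson, Shift 3→Ekwueme+Kahale, Shift 4→Ekwueme+Rossi, Shift 5→Ekwueme+Rossi, Shift 6→Watson+Kahale, Shift 7→Kahale, Shift 8→Kahale.
Total: 140 + 140 + 120 + 145 + 120 + 150 + 120 + 150 + 140 + 145 + 145 + 145 = £1660.

£1660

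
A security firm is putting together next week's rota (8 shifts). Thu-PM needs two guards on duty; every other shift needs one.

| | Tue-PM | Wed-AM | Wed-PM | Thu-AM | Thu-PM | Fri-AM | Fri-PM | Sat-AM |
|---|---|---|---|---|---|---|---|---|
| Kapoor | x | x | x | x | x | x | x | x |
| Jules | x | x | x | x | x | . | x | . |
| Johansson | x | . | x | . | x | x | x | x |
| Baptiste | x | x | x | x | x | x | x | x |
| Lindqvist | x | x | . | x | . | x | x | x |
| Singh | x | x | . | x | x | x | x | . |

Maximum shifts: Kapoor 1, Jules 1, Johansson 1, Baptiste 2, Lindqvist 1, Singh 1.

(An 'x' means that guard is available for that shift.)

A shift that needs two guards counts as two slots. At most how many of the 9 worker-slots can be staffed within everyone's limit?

7

Total capacity across all guards is 1+1+1+2+1+1 = 7, and 9 slots are needed, so at most 7 can be filled.
An assignment achieving 7: Wed-AM→Jules, Wed-PM→Kapoor, Thu-AM→Baptiste, Thu-PM→Baptiste+Singh, Fri-AM→Lindqvist, Sat-AM→Johansson.
Loads: Kapoor 1/1, Jules 1/1, Johansson 1/1, Baptiste 2/2, Lindqvist 1/1, Singh 1/1.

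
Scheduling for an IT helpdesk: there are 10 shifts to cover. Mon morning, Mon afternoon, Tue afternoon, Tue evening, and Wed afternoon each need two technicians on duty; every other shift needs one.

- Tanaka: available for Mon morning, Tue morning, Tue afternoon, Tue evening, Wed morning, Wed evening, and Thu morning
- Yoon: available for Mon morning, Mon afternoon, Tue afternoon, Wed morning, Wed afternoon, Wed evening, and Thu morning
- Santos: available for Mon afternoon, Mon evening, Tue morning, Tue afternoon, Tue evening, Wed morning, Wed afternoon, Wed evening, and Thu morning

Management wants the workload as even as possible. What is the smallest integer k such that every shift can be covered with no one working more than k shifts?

5

With 3 technicians and 15 worker-slots to fill, someone must work at least ⌈15/3⌉ = 5 shifts, so k ≥ 5.
k = 5 works: Mon morning→Tanaka+Yoon, Mon afternoon→Yoon+Santos, Mon evening→Santos, Tue morning→Tanaka, Tue afternoon→Tanaka+Yoon, Tue evening→Tanaka+Santos, Wed morning→Tanaka, Wed afternoon→Yoon+Santos, Wed evening→Yoon, Thu morning→Santos.
Loads: Tanaka 5, Yoon 5, Santos 5 — all ≤ 5.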